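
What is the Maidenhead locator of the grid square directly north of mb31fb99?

MB31fc90

Latitude extended square 9; +1 → 10, wraps to 0, carry into subsquare.
Latitude subsquare b = 1; +1 → 2 = c.
The longitude characters are unchanged.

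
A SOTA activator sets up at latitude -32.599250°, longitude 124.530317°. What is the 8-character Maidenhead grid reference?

PF27gj36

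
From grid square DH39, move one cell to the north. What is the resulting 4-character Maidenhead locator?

DI30

Latitude square 9; +1 → 10, wraps to 0, carry into field.
Latitude field H = 7; +1 → 8 = I.
The longitude characters are unchanged.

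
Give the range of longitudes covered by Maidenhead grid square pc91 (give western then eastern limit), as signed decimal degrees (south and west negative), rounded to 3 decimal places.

138.000, 140.000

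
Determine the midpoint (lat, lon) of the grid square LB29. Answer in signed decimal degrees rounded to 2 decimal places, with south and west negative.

-70.50, 45.00

Field L=11, B=1: +11·20° lon, +1·10° lat → SW at lon 40°, lat -80°.
Square 2, 9: +2·2° lon, +9·1° lat → SW at lon 44°, lat -71°.
Cell spans 2° lon × 1° lat. Centre is SW corner plus half of each.
latitude -70.50, longitude 45.00.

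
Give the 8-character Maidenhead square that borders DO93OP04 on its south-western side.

DO93np93

Longitude extended square 0; −1 → -1, wraps to 9, carry into subsquare.
Longitude subsquare o = 14; −1 → 13 = n.
Latitude extended square 4; −1 → 3.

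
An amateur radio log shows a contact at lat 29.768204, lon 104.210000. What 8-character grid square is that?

OL29cs54

Shift to the Maidenhead origin (180°W, 90°S): lon 284.21000, lat 119.76820.
Field: 284.21000/20 → 14 → O, 119.76820/10 → 11 → L; chars OL.
Square: 4.21000/2 → 2, 9.76820/1 → 9; chars 29.
Subsquare: 0.21000/0.0833333 → 2 → c, 0.76820/0.0416667 → 18 → s; chars cs.
Extended square: 0.04333/0.00833333 → 5, 0.01820/0.00416667 → 4; chars 54.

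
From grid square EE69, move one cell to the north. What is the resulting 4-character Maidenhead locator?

EF60

Latitude square 9; +1 → 10, wraps to 0, carry into field.
Latitude field E = 4; +1 → 5 = F.
The longitude characters are unchanged.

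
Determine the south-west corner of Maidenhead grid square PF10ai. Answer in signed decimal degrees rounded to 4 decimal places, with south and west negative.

-39.6667, 122.0000

Field P=15, F=5: +15·20° lon, +5·10° lat → SW at lon 120°, lat -40°.
Square 1, 0: +1·2° lon, +0·1° lat → SW at lon 122°, lat -40°.
Subsquare a=0, i=8: +0·0.0833333° lon, +8·0.0416667° lat → SW at lon 122°, lat -39.6667°.
latitude -39.6667, longitude 122.0000.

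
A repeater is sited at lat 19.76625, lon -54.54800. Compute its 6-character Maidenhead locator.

GK29rs

Add 180° to longitude and 90° to latitude: 125.4520, 109.7662.
Field (20°×10°, letters A–R): 125.4520/20 → 6 → G, 109.7662/10 → 10 → K; chars GK.
Square (2°×1°, digits 0–9): 5.4520/2 → 2, 9.7662/1 → 9; chars 29.
Subsquare (5′×2.5′, letters a–x): 1.4520/0.0833333 → 17 → r, 0.7662/0.0416667 → 18 → s; chars rs.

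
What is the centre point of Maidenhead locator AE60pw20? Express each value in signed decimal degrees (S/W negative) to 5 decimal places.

Field A=0, E=4: +0·20° lon, +4·10° lat → SW at lon -180°, lat -50°.
Square 6, 0: +6·2° lon, +0·1° lat → SW at lon -168°, lat -50°.
Subsquare p=15, w=22: +15·0.0833333° lon, +22·0.0416667° lat → SW at lon -166.75°, lat -49.0833°.
Extended square 2, 0: +2·0.00833333° lon, +0·0.00416667° lat → SW at lon -166.733°, lat -49.0833°.
Cell spans 0.00833333° lon × 0.00416667° lat. Centre is SW corner plus half of each.
latitude -49.08125, longitude -166.72917.

-49.08125, -166.72917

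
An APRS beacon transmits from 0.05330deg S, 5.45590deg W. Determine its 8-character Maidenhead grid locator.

II79gw57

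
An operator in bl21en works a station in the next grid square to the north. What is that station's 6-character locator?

BL21eo

Latitude subsquare n = 13; +1 → 14 = o.
The longitude characters are unchanged.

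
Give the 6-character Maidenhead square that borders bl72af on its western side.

Longitude subsquare a = 0; −1 → -1, wraps to 23 = x, carry into square.
Longitude square 7; −1 → 6.
The latitude characters are unchanged.

BL62xf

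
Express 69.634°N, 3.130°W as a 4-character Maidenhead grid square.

Offset from 180°W / 90°S: lon 176.87°, lat 159.63°.
Field: 176.87/20 → 8 → I, 159.63/10 → 15 → P; chars IP.
Square: 16.87/2 → 8, 9.63/1 → 9; chars 89.

IP89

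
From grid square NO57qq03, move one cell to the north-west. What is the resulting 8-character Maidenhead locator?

Longitude extended square 0; −1 → -1, wraps to 9, carry into subsquare.
Longitude subsquare q = 16; −1 → 15 = p.
Latitude extended square 3; +1 → 4.

NO57pq94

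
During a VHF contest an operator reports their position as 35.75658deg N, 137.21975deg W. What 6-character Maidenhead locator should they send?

Add 180° to longitude and 90° to latitude: 42.7802, 125.7566.
Field: lon ⌊42.7802/20⌋ = 2 → C; lat ⌊125.7566/10⌋ = 12 → M.
Square: lon ⌊2.7802/2⌋ = 1; lat ⌊5.7566/1⌋ = 5.
Subsquare: lon ⌊0.7802/0.0833333⌋ = 9 → j; lat ⌊0.7566/0.0416667⌋ = 18 → s.

CM15js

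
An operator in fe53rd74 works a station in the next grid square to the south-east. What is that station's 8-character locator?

Longitude extended square 7; +1 → 8.
Latitude extended square 4; −1 → 3.

FE53rd83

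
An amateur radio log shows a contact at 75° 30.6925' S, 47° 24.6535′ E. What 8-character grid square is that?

Shift to the Maidenhead origin (180°W, 90°S): lon 227.41089, lat 14.48846.
Field: lon ⌊227.41089/20⌋ = 11 → L; lat ⌊14.48846/10⌋ = 1 → B.
Square: lon ⌊7.41089/2⌋ = 3; lat ⌊4.48846/1⌋ = 4.
Subsquare: lon ⌊1.41089/0.0833333⌋ = 16 → q; lat ⌊0.48846/0.0416667⌋ = 11 → l.
Extended square: lon ⌊0.07756/0.00833333⌋ = 9; lat ⌊0.03012/0.00416667⌋ = 7.

LB34ql97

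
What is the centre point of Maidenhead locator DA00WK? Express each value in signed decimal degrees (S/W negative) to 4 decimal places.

-89.5625, -118.1250

Field D=3, A=0: +3·20° lon, +0·10° lat → SW at lon -120°, lat -90°.
Square 0, 0: +0·2° lon, +0·1° lat → SW at lon -120°, lat -90°.
Subsquare w=22, k=10: +22·0.0833333° lon, +10·0.0416667° lat → SW at lon -118.167°, lat -89.5833°.
Cell spans 0.0833333° lon × 0.0416667° lat. Centre is SW corner plus half of each.
latitude -89.5625, longitude -118.1250.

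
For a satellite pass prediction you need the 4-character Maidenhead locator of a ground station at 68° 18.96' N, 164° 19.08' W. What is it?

AP78

Add 180° to longitude and 90° to latitude: 15.68, 158.32.
Field: 15.68/20 → 0 → A, 158.32/10 → 15 → P; chars AP.
Square: 15.68/2 → 7, 8.32/1 → 8; chars 78.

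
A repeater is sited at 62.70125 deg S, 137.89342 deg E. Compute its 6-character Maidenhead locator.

PC87wh

Add 180° to longitude and 90° to latitude: 317.8934, 27.2987.
Field (20°×10°, letters A–R): 317.8934/20 → 15 → P, 27.2987/10 → 2 → C; chars PC.
Square (2°×1°, digits 0–9): 17.8934/2 → 8, 7.2987/1 → 7; chars 87.
Subsquare (5′×2.5′, letters a–x): 1.8934/0.0833333 → 22 → w, 0.2987/0.0416667 → 7 → h; chars wh.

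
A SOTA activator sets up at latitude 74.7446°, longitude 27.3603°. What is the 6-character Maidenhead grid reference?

Offset from 180°W / 90°S: lon 207.3603°, lat 164.7446°.
Field: 207.3603/20 → 10 → K, 164.7446/10 → 16 → Q; chars KQ.
Square: 7.3603/2 → 3, 4.7446/1 → 4; chars 34.
Subsquare: 1.3603/0.0833333 → 16 → q, 0.7446/0.0416667 → 17 → r; chars qr.

KQ34qr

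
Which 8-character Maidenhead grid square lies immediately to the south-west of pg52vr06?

PG52ur95

Longitude extended square 0; −1 → -1, wraps to 9, carry into subsquare.
Longitude subsquare v = 21; −1 → 20 = u.
Latitude extended square 6; −1 → 5.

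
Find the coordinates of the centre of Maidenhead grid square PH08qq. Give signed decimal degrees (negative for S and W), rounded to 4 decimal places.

Field P=15, H=7: +15·20° lon, +7·10° lat → SW at lon 120°, lat -20°.
Square 0, 8: +0·2° lon, +8·1° lat → SW at lon 120°, lat -12°.
Subsquare q=16, q=16: +16·0.0833333° lon, +16·0.0416667° lat → SW at lon 121.333°, lat -11.3333°.
Cell spans 0.0833333° lon × 0.0416667° lat. Centre is SW corner plus half of each.
latitude -11.3125, longitude 121.3750.

-11.3125, 121.3750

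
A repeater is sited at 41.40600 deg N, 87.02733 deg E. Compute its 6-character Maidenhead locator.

NN31mj

Shift to the Maidenhead origin (180°W, 90°S): lon 267.0273, lat 131.4060.
Field: lon ⌊267.0273/20⌋ = 13 → N; lat ⌊131.4060/10⌋ = 13 → N.
Square: lon ⌊7.0273/2⌋ = 3; lat ⌊1.4060/1⌋ = 1.
Subsquare: lon ⌊1.0273/0.0833333⌋ = 12 → m; lat ⌊0.4060/0.0416667⌋ = 9 → j.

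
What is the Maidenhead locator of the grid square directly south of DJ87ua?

DJ86ux

Latitude subsquare a = 0; −1 → -1, wraps to 23 = x, carry into square.
Latitude square 7; −1 → 6.
The longitude characters are unchanged.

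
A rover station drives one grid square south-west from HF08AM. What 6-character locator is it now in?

GF98xl

Longitude subsquare a = 0; −1 → -1, wraps to 23 = x, carry into square.
Longitude square 0; −1 → -1, wraps to 9, carry into field.
Longitude field H = 7; −1 → 6 = G.
Latitude subsquare m = 12; −1 → 11 = l.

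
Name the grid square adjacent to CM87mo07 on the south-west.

CM87lo96

Longitude extended square 0; −1 → -1, wraps to 9, carry into subsquare.
Longitude subsquare m = 12; −1 → 11 = l.
Latitude extended square 7; −1 → 6.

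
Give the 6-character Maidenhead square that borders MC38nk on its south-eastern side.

Longitude subsquare n = 13; +1 → 14 = o.
Latitude subsquare k = 10; −1 → 9 = j.

MC38oj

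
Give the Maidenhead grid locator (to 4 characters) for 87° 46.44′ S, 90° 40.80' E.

Offset from 180°W / 90°S: lon 270.68°, lat 2.23°.
Field: 270.68/20 → 13 → N, 2.23/10 → 0 → A; chars NA.
Square: 10.68/2 → 5, 2.23/1 → 2; chars 52.

NA52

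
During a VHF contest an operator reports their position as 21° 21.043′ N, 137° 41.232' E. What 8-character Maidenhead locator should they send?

PL81ui24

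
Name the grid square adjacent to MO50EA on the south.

MN59ex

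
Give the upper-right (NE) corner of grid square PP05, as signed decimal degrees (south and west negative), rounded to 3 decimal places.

66.000, 122.000

Field P=15, P=15: +15·20° lon, +15·10° lat → SW at lon 120°, lat 60°.
Square 0, 5: +0·2° lon, +5·1° lat → SW at lon 120°, lat 65°.
Cell spans 2° lon × 1° lat. NE corner is SW corner plus one full cell.
latitude 66.000, longitude 122.000.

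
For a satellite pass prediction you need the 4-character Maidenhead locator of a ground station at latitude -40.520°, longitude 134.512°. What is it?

Add 180° to longitude and 90° to latitude: 314.51, 49.48.
Field: lon ⌊314.51/20⌋ = 15 → P; lat ⌊49.48/10⌋ = 4 → E.
Square: lon ⌊14.51/2⌋ = 7; lat ⌊9.48/1⌋ = 9.

PE79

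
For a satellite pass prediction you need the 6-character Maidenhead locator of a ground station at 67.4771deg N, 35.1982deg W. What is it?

Add 180° to longitude and 90° to latitude: 144.8018, 157.4771.
Field: lon ⌊144.8018/20⌋ = 7 → H; lat ⌊157.4771/10⌋ = 15 → P.
Square: lon ⌊4.8018/2⌋ = 2; lat ⌊7.4771/1⌋ = 7.
Subsquare: lon ⌊0.8018/0.0833333⌋ = 9 → j; lat ⌊0.4771/0.0416667⌋ = 11 → l.

HP27jl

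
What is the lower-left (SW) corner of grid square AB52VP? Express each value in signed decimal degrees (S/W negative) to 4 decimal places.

-77.3750, -168.2500

Field A=0, B=1: +0·20° lon, +1·10° lat → SW at lon -180°, lat -80°.
Square 5, 2: +5·2° lon, +2·1° lat → SW at lon -170°, lat -78°.
Subsquare v=21, p=15: +21·0.0833333° lon, +15·0.0416667° lat → SW at lon -168.25°, lat -77.375°.
latitude -77.3750, longitude -168.2500.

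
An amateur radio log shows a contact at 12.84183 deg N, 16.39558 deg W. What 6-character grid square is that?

IK12tu

Shift to the Maidenhead origin (180°W, 90°S): lon 163.6044, lat 102.8418.
Field: lon ⌊163.6044/20⌋ = 8 → I; lat ⌊102.8418/10⌋ = 10 → K.
Square: lon ⌊3.6044/2⌋ = 1; lat ⌊2.8418/1⌋ = 2.
Subsquare: lon ⌊1.6044/0.0833333⌋ = 19 → t; lat ⌊0.8418/0.0416667⌋ = 20 → u.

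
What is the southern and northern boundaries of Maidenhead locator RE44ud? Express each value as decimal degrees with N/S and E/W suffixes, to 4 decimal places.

45.8750° S, 45.8333° S

Field R=17, E=4: +17·20° lon, +4·10° lat → SW at lon 160°, lat -50°.
Square 4, 4: +4·2° lon, +4·1° lat → SW at lon 168°, lat -46°.
Subsquare u=20, d=3: +20·0.0833333° lon, +3·0.0416667° lat → SW at lon 169.667°, lat -45.875°.
Cell spans 0.0833333° lon × 0.0416667° lat.
south 45.8750° S, north 45.8333° S.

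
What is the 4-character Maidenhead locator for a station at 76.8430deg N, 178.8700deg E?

RQ96

Add 180° to longitude and 90° to latitude: 358.87, 166.84.
Field: lon ⌊358.87/20⌋ = 17 → R; lat ⌊166.84/10⌋ = 16 → Q.
Square: lon ⌊18.87/2⌋ = 9; lat ⌊6.84/1⌋ = 6.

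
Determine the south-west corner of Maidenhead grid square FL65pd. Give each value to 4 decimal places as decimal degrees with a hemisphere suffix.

25.1250° N, 66.7500° W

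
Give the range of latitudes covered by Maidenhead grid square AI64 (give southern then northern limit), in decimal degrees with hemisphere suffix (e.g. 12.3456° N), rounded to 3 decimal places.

Field A=0, I=8: +0·20° lon, +8·10° lat → SW at lon -180°, lat -10°.
Square 6, 4: +6·2° lon, +4·1° lat → SW at lon -168°, lat -6°.
Cell spans 2° lon × 1° lat.
south 6.000° S, north 5.000° S.

6.000° S, 5.000° S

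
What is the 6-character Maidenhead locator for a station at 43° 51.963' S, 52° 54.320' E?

LE66kd

Offset from 180°W / 90°S: lon 232.9053°, lat 46.1339°.
Field: 232.9053/20 → 11 → L, 46.1339/10 → 4 → E; chars LE.
Square: 12.9053/2 → 6, 6.1339/1 → 6; chars 66.
Subsquare: 0.9053/0.0833333 → 10 → k, 0.1339/0.0416667 → 3 → d; chars kd.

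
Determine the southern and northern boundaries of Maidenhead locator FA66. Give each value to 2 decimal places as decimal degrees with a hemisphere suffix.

Field F=5, A=0: +5·20° lon, +0·10° lat → SW at lon -80°, lat -90°.
Square 6, 6: +6·2° lon, +6·1° lat → SW at lon -68°, lat -84°.
Cell spans 2° lon × 1° lat.
south 84.00° S, north 83.00° S.

84.00° S, 83.00° S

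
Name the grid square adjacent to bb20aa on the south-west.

Longitude subsquare a = 0; −1 → -1, wraps to 23 = x, carry into square.
Longitude square 2; −1 → 1.
Latitude subsquare a = 0; −1 → -1, wraps to 23 = x, carry into square.
Latitude square 0; −1 → -1, wraps to 9, carry into field.
Latitude field B = 1; −1 → 0 = A.

BA19xx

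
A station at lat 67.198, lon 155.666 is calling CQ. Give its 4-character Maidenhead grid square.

Add 180° to longitude and 90° to latitude: 335.67, 157.20.
Field (20°×10°, letters A–R): 335.67/20 → 16 → Q, 157.20/10 → 15 → P; chars QP.
Square (2°×1°, digits 0–9): 15.67/2 → 7, 7.20/1 → 7; chars 77.

QP77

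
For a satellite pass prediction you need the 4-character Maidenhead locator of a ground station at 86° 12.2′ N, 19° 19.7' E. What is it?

JR96

Offset from 180°W / 90°S: lon 199.33°, lat 176.20°.
Field (20°×10°, letters A–R): 199.33/20 → 9 → J, 176.20/10 → 17 → R; chars JR.
Square (2°×1°, digits 0–9): 19.33/2 → 9, 6.20/1 → 6; chars 96.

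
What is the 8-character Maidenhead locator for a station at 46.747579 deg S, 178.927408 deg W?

Add 180° to longitude and 90° to latitude: 1.07259, 43.25242.
Field: lon ⌊1.07259/20⌋ = 0 → A; lat ⌊43.25242/10⌋ = 4 → E.
Square: lon ⌊1.07259/2⌋ = 0; lat ⌊3.25242/1⌋ = 3.
Subsquare: lon ⌊1.07259/0.0833333⌋ = 12 → m; lat ⌊0.25242/0.0416667⌋ = 6 → g.
Extended square: lon ⌊0.07259/0.00833333⌋ = 8; lat ⌊0.00242/0.00416667⌋ = 0.

AE03mg80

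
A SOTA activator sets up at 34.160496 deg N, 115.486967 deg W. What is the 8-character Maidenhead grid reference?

DM24gd18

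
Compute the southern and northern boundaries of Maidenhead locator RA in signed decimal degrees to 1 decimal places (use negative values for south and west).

-90.0, -80.0

Field R=17, A=0: +17·20° lon, +0·10° lat → SW at lon 160°, lat -90°.
Cell spans 20° lon × 10° lat.
south -90.0, north -80.0.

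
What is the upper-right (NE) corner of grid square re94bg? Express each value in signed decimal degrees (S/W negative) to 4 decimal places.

Field R=17, E=4: +17·20° lon, +4·10° lat → SW at lon 160°, lat -50°.
Square 9, 4: +9·2° lon, +4·1° lat → SW at lon 178°, lat -46°.
Subsquare b=1, g=6: +1·0.0833333° lon, +6·0.0416667° lat → SW at lon 178.083°, lat -45.75°.
Cell spans 0.0833333° lon × 0.0416667° lat. NE corner is SW corner plus one full cell.
latitude -45.7083, longitude 178.1667.

-45.7083, 178.1667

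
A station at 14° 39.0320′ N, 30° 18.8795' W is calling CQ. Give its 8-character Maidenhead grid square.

HK44up26

Offset from 180°W / 90°S: lon 149.68534°, lat 104.65053°.
Field (20°×10°, letters A–R): 149.68534/20 → 7 → H, 104.65053/10 → 10 → K; chars HK.
Square (2°×1°, digits 0–9): 9.68534/2 → 4, 4.65053/1 → 4; chars 44.
Subsquare (5′×2.5′, letters a–x): 1.68534/0.0833333 → 20 → u, 0.65053/0.0416667 → 15 → p; chars up.
Extended square (30″×15″, digits 0–9): 0.01867/0.00833333 → 2, 0.02553/0.00416667 → 6; chars 26.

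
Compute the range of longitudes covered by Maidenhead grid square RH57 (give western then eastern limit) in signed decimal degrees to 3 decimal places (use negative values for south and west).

170.000, 172.000

Field R=17, H=7: +17·20° lon, +7·10° lat → SW at lon 160°, lat -20°.
Square 5, 7: +5·2° lon, +7·1° lat → SW at lon 170°, lat -13°.
Cell spans 2° lon × 1° lat.
west 170.000, east 172.000.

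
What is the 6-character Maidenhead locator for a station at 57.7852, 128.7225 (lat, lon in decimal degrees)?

PO47is

Shift to the Maidenhead origin (180°W, 90°S): lon 308.7225, lat 147.7852.
Field: 308.7225/20 → 15 → P, 147.7852/10 → 14 → O; chars PO.
Square: 8.7225/2 → 4, 7.7852/1 → 7; chars 47.
Subsquare: 0.7225/0.0833333 → 8 → i, 0.7852/0.0416667 → 18 → s; chars is.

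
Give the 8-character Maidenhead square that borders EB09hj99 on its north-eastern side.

EB09ik00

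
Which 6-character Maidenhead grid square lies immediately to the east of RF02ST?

RF02tt

Longitude subsquare s = 18; +1 → 19 = t.
The latitude characters are unchanged.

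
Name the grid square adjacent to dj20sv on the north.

Latitude subsquare v = 21; +1 → 22 = w.
The longitude characters are unchanged.

DJ20sw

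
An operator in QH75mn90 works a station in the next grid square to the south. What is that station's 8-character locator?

QH75mm99

Latitude extended square 0; −1 → -1, wraps to 9, carry into subsquare.
Latitude subsquare n = 13; −1 → 12 = m.
The longitude characters are unchanged.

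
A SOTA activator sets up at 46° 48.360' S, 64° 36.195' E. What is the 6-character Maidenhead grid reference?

ME23he

Offset from 180°W / 90°S: lon 244.6033°, lat 43.1940°.
Field: lon ⌊244.6033/20⌋ = 12 → M; lat ⌊43.1940/10⌋ = 4 → E.
Square: lon ⌊4.6033/2⌋ = 2; lat ⌊3.1940/1⌋ = 3.
Subsquare: lon ⌊0.6033/0.0833333⌋ = 7 → h; lat ⌊0.1940/0.0416667⌋ = 4 → e.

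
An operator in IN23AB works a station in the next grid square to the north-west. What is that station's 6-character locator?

Longitude subsquare a = 0; −1 → -1, wraps to 23 = x, carry into square.
Longitude square 2; −1 → 1.
Latitude subsquare b = 1; +1 → 2 = c.

IN13xc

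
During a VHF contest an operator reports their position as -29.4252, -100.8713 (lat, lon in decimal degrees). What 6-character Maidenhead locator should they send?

Add 180° to longitude and 90° to latitude: 79.1287, 60.5748.
Field: 79.1287/20 → 3 → D, 60.5748/10 → 6 → G; chars DG.
Square: 19.1287/2 → 9, 0.5748/1 → 0; chars 90.
Subsquare: 1.1287/0.0833333 → 13 → n, 0.5748/0.0416667 → 13 → n; chars nn.

DG90nn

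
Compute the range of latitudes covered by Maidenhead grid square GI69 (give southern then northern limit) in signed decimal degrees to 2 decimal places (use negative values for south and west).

Field G=6, I=8: +6·20° lon, +8·10° lat → SW at lon -60°, lat -10°.
Square 6, 9: +6·2° lon, +9·1° lat → SW at lon -48°, lat -1°.
Cell spans 2° lon × 1° lat.
south -1.00, north 0.00.

-1.00, 0.00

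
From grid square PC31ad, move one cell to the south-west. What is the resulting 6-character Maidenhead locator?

Longitude subsquare a = 0; −1 → -1, wraps to 23 = x, carry into square.
Longitude square 3; −1 → 2.
Latitude subsquare d = 3; −1 → 2 = c.

PC21xc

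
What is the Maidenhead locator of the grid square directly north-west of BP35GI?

BP35fj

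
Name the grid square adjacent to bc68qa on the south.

Latitude subsquare a = 0; −1 → -1, wraps to 23 = x, carry into square.
Latitude square 8; −1 → 7.
The longitude characters are unchanged.

BC67qx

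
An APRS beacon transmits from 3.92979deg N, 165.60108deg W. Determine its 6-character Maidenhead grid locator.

Add 180° to longitude and 90° to latitude: 14.3989, 93.9298.
Field (20°×10°, letters A–R): lon ⌊14.3989/20⌋ = 0 → A; lat ⌊93.9298/10⌋ = 9 → J.
Square (2°×1°, digits 0–9): lon ⌊14.3989/2⌋ = 7; lat ⌊3.9298/1⌋ = 3.
Subsquare (5′×2.5′, letters a–x): lon ⌊0.3989/0.0833333⌋ = 4 → e; lat ⌊0.9298/0.0416667⌋ = 22 → w.

AJ73ew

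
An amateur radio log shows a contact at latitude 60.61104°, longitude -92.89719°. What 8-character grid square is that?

Offset from 180°W / 90°S: lon 87.10281°, lat 150.61104°.
Field: 87.10281/20 → 4 → E, 150.61104/10 → 15 → P; chars EP.
Square: 7.10281/2 → 3, 0.61104/1 → 0; chars 30.
Subsquare: 1.10281/0.0833333 → 13 → n, 0.61104/0.0416667 → 14 → o; chars no.
Extended square: 0.01948/0.00833333 → 2, 0.02771/0.00416667 → 6; chars 26.

EP30no26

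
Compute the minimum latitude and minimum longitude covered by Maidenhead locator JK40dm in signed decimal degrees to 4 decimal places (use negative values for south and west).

Field J=9, K=10: +9·20° lon, +10·10° lat → SW at lon 0°, lat 10°.
Square 4, 0: +4·2° lon, +0·1° lat → SW at lon 8°, lat 10°.
Subsquare d=3, m=12: +3·0.0833333° lon, +12·0.0416667° lat → SW at lon 8.25°, lat 10.5°.
latitude 10.5000, longitude 8.2500.

10.5000, 8.2500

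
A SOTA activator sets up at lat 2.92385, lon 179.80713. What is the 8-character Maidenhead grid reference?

RJ92vw61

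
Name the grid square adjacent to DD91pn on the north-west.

DD91oo

Longitude subsquare p = 15; −1 → 14 = o.
Latitude subsquare n = 13; +1 → 14 = o.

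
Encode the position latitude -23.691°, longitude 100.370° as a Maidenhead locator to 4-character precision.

OG06

Offset from 180°W / 90°S: lon 280.37°, lat 66.31°.
Field: lon ⌊280.37/20⌋ = 14 → O; lat ⌊66.31/10⌋ = 6 → G.
Square: lon ⌊0.37/2⌋ = 0; lat ⌊6.31/1⌋ = 6.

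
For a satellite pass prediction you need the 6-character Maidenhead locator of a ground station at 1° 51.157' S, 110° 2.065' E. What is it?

Offset from 180°W / 90°S: lon 290.0344°, lat 88.1474°.
Field: 290.0344/20 → 14 → O, 88.1474/10 → 8 → I; chars OI.
Square: 10.0344/2 → 5, 8.1474/1 → 8; chars 58.
Subsquare: 0.0344/0.0833333 → 0 → a, 0.1474/0.0416667 → 3 → d; chars ad.

OI58ad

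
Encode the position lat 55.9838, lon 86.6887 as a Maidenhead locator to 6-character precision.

NO35ix

Offset from 180°W / 90°S: lon 266.6887°, lat 145.9838°.
Field: 266.6887/20 → 13 → N, 145.9838/10 → 14 → O; chars NO.
Square: 6.6887/2 → 3, 5.9838/1 → 5; chars 35.
Subsquare: 0.6887/0.0833333 → 8 → i, 0.9838/0.0416667 → 23 → x; chars ix.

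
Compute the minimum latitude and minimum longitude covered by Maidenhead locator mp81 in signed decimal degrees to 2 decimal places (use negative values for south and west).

61.00, 76.00

Field M=12, P=15: +12·20° lon, +15·10° lat → SW at lon 60°, lat 60°.
Square 8, 1: +8·2° lon, +1·1° lat → SW at lon 76°, lat 61°.
latitude 61.00, longitude 76.00.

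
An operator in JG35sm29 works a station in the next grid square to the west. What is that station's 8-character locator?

Longitude extended square 2; −1 → 1.
The latitude characters are unchanged.

JG35sm19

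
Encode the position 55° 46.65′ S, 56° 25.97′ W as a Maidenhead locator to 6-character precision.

Shift to the Maidenhead origin (180°W, 90°S): lon 123.5672, lat 34.2225.
Field: lon ⌊123.5672/20⌋ = 6 → G; lat ⌊34.2225/10⌋ = 3 → D.
Square: lon ⌊3.5672/2⌋ = 1; lat ⌊4.2225/1⌋ = 4.
Subsquare: lon ⌊1.5672/0.0833333⌋ = 18 → s; lat ⌊0.2225/0.0416667⌋ = 5 → f.

GD14sf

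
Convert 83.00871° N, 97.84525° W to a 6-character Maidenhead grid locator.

ER13ba

Shift to the Maidenhead origin (180°W, 90°S): lon 82.1548, lat 173.0087.
Field: lon ⌊82.1548/20⌋ = 4 → E; lat ⌊173.0087/10⌋ = 17 → R.
Square: lon ⌊2.1548/2⌋ = 1; lat ⌊3.0087/1⌋ = 3.
Subsquare: lon ⌊0.1548/0.0833333⌋ = 1 → b; lat ⌊0.0087/0.0416667⌋ = 0 → a.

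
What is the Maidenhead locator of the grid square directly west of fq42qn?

FQ42pn

Longitude subsquare q = 16; −1 → 15 = p.
The latitude characters are unchanged.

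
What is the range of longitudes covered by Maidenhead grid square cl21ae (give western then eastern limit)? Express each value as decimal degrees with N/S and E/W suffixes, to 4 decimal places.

136.0000° W, 135.9167° W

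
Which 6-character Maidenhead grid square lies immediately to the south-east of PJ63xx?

Longitude subsquare x = 23; +1 → 24, wraps to 0 = a, carry into square.
Longitude square 6; +1 → 7.
Latitude subsquare x = 23; −1 → 22 = w.

PJ73aw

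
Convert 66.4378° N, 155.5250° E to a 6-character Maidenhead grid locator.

QP76sk

Add 180° to longitude and 90° to latitude: 335.5250, 156.4378.
Field (20°×10°, letters A–R): lon ⌊335.5250/20⌋ = 16 → Q; lat ⌊156.4378/10⌋ = 15 → P.
Square (2°×1°, digits 0–9): lon ⌊15.5250/2⌋ = 7; lat ⌊6.4378/1⌋ = 6.
Subsquare (5′×2.5′, letters a–x): lon ⌊1.5250/0.0833333⌋ = 18 → s; lat ⌊0.4378/0.0416667⌋ = 10 → k.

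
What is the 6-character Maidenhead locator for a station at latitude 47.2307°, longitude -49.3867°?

Offset from 180°W / 90°S: lon 130.6133°, lat 137.2307°.
Field: 130.6133/20 → 6 → G, 137.2307/10 → 13 → N; chars GN.
Square: 10.6133/2 → 5, 7.2307/1 → 7; chars 57.
Subsquare: 0.6133/0.0833333 → 7 → h, 0.2307/0.0416667 → 5 → f; chars hf.

GN57hf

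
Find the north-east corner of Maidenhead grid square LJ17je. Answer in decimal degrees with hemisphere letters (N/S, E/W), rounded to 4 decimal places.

7.2083° N, 42.8333° E

Field L=11, J=9: +11·20° lon, +9·10° lat → SW at lon 40°, lat 0°.
Square 1, 7: +1·2° lon, +7·1° lat → SW at lon 42°, lat 7°.
Subsquare j=9, e=4: +9·0.0833333° lon, +4·0.0416667° lat → SW at lon 42.75°, lat 7.16667°.
Cell spans 0.0833333° lon × 0.0416667° lat. NE corner is SW corner plus one full cell.
latitude 7.2083° N, longitude 42.8333° E.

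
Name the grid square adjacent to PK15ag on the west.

Longitude subsquare a = 0; −1 → -1, wraps to 23 = x, carry into square.
Longitude square 1; −1 → 0.
The latitude characters are unchanged.

PK05xg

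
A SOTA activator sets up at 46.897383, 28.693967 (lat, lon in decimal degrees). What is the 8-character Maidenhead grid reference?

Add 180° to longitude and 90° to latitude: 208.69397, 136.89738.
Field (20°×10°, letters A–R): 208.69397/20 → 10 → K, 136.89738/10 → 13 → N; chars KN.
Square (2°×1°, digits 0–9): 8.69397/2 → 4, 6.89738/1 → 6; chars 46.
Subsquare (5′×2.5′, letters a–x): 0.69397/0.0833333 → 8 → i, 0.89738/0.0416667 → 21 → v; chars iv.
Extended square (30″×15″, digits 0–9): 0.02730/0.00833333 → 3, 0.02238/0.00416667 → 5; chars 35.

KN46iv35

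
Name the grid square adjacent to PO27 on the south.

PO26

Latitude square 7; −1 → 6.
The longitude characters are unchanged.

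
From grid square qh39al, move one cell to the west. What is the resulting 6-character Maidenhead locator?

QH29xl

Longitude subsquare a = 0; −1 → -1, wraps to 23 = x, carry into square.
Longitude square 3; −1 → 2.
The latitude characters are unchanged.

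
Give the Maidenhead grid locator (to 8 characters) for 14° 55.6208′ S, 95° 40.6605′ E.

NH75ub17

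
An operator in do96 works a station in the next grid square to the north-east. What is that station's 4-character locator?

EO07

Longitude square 9; +1 → 10, wraps to 0, carry into field.
Longitude field D = 3; +1 → 4 = E.
Latitude square 6; +1 → 7.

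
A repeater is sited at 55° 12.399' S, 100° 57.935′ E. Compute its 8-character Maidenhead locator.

Add 180° to longitude and 90° to latitude: 280.96558, 34.79335.
Field: 280.96558/20 → 14 → O, 34.79335/10 → 3 → D; chars OD.
Square: 0.96558/2 → 0, 4.79335/1 → 4; chars 04.
Subsquare: 0.96558/0.0833333 → 11 → l, 0.79335/0.0416667 → 19 → t; chars lt.
Extended square: 0.04892/0.00833333 → 5, 0.00168/0.00416667 → 0; chars 50.

OD04lt50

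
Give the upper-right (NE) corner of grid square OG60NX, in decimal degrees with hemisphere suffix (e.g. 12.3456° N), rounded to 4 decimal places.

Field O=14, G=6: +14·20° lon, +6·10° lat → SW at lon 100°, lat -30°.
Square 6, 0: +6·2° lon, +0·1° lat → SW at lon 112°, lat -30°.
Subsquare n=13, x=23: +13·0.0833333° lon, +23·0.0416667° lat → SW at lon 113.083°, lat -29.0417°.
Cell spans 0.0833333° lon × 0.0416667° lat. NE corner is SW corner plus one full cell.
latitude 29.0000° S, longitude 113.1667° E.

29.0000° S, 113.1667° E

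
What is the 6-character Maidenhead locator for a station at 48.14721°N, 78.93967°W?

FN08md

Add 180° to longitude and 90° to latitude: 101.0603, 138.1472.
Field (20°×10°, letters A–R): 101.0603/20 → 5 → F, 138.1472/10 → 13 → N; chars FN.
Square (2°×1°, digits 0–9): 1.0603/2 → 0, 8.1472/1 → 8; chars 08.
Subsquare (5′×2.5′, letters a–x): 1.0603/0.0833333 → 12 → m, 0.1472/0.0416667 → 3 → d; chars md.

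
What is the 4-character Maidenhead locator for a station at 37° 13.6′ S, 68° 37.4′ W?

Shift to the Maidenhead origin (180°W, 90°S): lon 111.38, lat 52.77.
Field: lon ⌊111.38/20⌋ = 5 → F; lat ⌊52.77/10⌋ = 5 → F.
Square: lon ⌊11.38/2⌋ = 5; lat ⌊2.77/1⌋ = 2.

FF52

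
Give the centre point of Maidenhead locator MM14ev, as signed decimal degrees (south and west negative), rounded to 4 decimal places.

34.8958, 62.3750

Field M=12, M=12: +12·20° lon, +12·10° lat → SW at lon 60°, lat 30°.
Square 1, 4: +1·2° lon, +4·1° lat → SW at lon 62°, lat 34°.
Subsquare e=4, v=21: +4·0.0833333° lon, +21·0.0416667° lat → SW at lon 62.3333°, lat 34.875°.
Cell spans 0.0833333° lon × 0.0416667° lat. Centre is SW corner plus half of each.
latitude 34.8958, longitude 62.3750.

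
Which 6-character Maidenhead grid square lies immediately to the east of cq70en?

CQ70fn

Longitude subsquare e = 4; +1 → 5 = f.
The latitude characters are unchanged.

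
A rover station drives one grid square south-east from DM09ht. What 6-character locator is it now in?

DM09is

Longitude subsquare h = 7; +1 → 8 = i.
Latitude subsquare t = 19; −1 → 18 = s.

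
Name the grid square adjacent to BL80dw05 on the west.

BL80cw95

Longitude extended square 0; −1 → -1, wraps to 9, carry into subsquare.
Longitude subsquare d = 3; −1 → 2 = c.
The latitude characters are unchanged.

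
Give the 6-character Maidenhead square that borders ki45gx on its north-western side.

KI46fa

Longitude subsquare g = 6; −1 → 5 = f.
Latitude subsquare x = 23; +1 → 24, wraps to 0 = a, carry into square.
Latitude square 5; +1 → 6.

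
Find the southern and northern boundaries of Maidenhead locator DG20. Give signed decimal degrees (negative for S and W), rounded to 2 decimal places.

Field D=3, G=6: +3·20° lon, +6·10° lat → SW at lon -120°, lat -30°.
Square 2, 0: +2·2° lon, +0·1° lat → SW at lon -116°, lat -30°.
Cell spans 2° lon × 1° lat.
south -30.00, north -29.00.

-30.00, -29.00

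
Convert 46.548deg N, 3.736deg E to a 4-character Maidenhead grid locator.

JN16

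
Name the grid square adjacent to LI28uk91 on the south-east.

Longitude extended square 9; +1 → 10, wraps to 0, carry into subsquare.
Longitude subsquare u = 20; +1 → 21 = v.
Latitude extended square 1; −1 → 0.

LI28vk00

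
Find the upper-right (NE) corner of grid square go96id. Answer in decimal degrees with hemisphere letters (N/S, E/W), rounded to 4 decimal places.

Field G=6, O=14: +6·20° lon, +14·10° lat → SW at lon -60°, lat 50°.
Square 9, 6: +9·2° lon, +6·1° lat → SW at lon -42°, lat 56°.
Subsquare i=8, d=3: +8·0.0833333° lon, +3·0.0416667° lat → SW at lon -41.3333°, lat 56.125°.
Cell spans 0.0833333° lon × 0.0416667° lat. NE corner is SW corner plus one full cell.
latitude 56.1667° N, longitude 41.2500° W.

56.1667° N, 41.2500° W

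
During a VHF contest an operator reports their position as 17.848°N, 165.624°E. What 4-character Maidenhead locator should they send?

RK27

Offset from 180°W / 90°S: lon 345.62°, lat 107.85°.
Field: 345.62/20 → 17 → R, 107.85/10 → 10 → K; chars RK.
Square: 5.62/2 → 2, 7.85/1 → 7; chars 27.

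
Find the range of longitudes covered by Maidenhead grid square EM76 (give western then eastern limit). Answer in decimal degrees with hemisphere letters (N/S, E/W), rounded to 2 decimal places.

86.00° W, 84.00° W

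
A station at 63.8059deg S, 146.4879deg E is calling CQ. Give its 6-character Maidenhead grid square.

Add 180° to longitude and 90° to latitude: 326.4879, 26.1941.
Field (20°×10°, letters A–R): lon ⌊326.4879/20⌋ = 16 → Q; lat ⌊26.1941/10⌋ = 2 → C.
Square (2°×1°, digits 0–9): lon ⌊6.4879/2⌋ = 3; lat ⌊6.1941/1⌋ = 6.
Subsquare (5′×2.5′, letters a–x): lon ⌊0.4879/0.0833333⌋ = 5 → f; lat ⌊0.1941/0.0416667⌋ = 4 → e.

QC36fe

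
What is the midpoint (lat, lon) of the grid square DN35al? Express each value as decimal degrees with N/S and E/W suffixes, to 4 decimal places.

Field D=3, N=13: +3·20° lon, +13·10° lat → SW at lon -120°, lat 40°.
Square 3, 5: +3·2° lon, +5·1° lat → SW at lon -114°, lat 45°.
Subsquare a=0, l=11: +0·0.0833333° lon, +11·0.0416667° lat → SW at lon -114°, lat 45.4583°.
Cell spans 0.0833333° lon × 0.0416667° lat. Centre is SW corner plus half of each.
latitude 45.4792° N, longitude 113.9583° W.

45.4792° N, 113.9583° W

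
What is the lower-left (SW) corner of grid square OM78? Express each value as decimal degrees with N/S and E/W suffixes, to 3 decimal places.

Field O=14, M=12: +14·20° lon, +12·10° lat → SW at lon 100°, lat 30°.
Square 7, 8: +7·2° lon, +8·1° lat → SW at lon 114°, lat 38°.
latitude 38.000° N, longitude 114.000° E.

38.000° N, 114.000° E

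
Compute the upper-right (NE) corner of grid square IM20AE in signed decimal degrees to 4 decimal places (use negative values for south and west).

Field I=8, M=12: +8·20° lon, +12·10° lat → SW at lon -20°, lat 30°.
Square 2, 0: +2·2° lon, +0·1° lat → SW at lon -16°, lat 30°.
Subsquare a=0, e=4: +0·0.0833333° lon, +4·0.0416667° lat → SW at lon -16°, lat 30.1667°.
Cell spans 0.0833333° lon × 0.0416667° lat. NE corner is SW corner plus one full cell.
latitude 30.2083, longitude -15.9167.

30.2083, -15.9167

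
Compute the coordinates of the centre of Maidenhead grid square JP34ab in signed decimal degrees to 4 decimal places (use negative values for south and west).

Field J=9, P=15: +9·20° lon, +15·10° lat → SW at lon 0°, lat 60°.
Square 3, 4: +3·2° lon, +4·1° lat → SW at lon 6°, lat 64°.
Subsquare a=0, b=1: +0·0.0833333° lon, +1·0.0416667° lat → SW at lon 6°, lat 64.0417°.
Cell spans 0.0833333° lon × 0.0416667° lat. Centre is SW corner plus half of each.
latitude 64.0625, longitude 6.0417.

64.0625, 6.0417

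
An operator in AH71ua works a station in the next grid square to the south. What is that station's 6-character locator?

AH70ux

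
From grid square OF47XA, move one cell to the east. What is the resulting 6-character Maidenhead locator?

Longitude subsquare x = 23; +1 → 24, wraps to 0 = a, carry into square.
Longitude square 4; +1 → 5.
The latitude characters are unchanged.

OF57aa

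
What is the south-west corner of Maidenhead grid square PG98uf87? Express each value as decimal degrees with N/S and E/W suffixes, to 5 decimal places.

21.76250° S, 139.73333° E

Field P=15, G=6: +15·20° lon, +6·10° lat → SW at lon 120°, lat -30°.
Square 9, 8: +9·2° lon, +8·1° lat → SW at lon 138°, lat -22°.
Subsquare u=20, f=5: +20·0.0833333° lon, +5·0.0416667° lat → SW at lon 139.667°, lat -21.7917°.
Extended square 8, 7: +8·0.00833333° lon, +7·0.00416667° lat → SW at lon 139.733°, lat -21.7625°.
latitude 21.76250° S, longitude 139.73333° E.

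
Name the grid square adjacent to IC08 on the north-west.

HC99

Longitude square 0; −1 → -1, wraps to 9, carry into field.
Longitude field I = 8; −1 → 7 = H.
Latitude square 8; +1 → 9.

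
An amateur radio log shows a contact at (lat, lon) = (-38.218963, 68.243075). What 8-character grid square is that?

Shift to the Maidenhead origin (180°W, 90°S): lon 248.24308, lat 51.78104.
Field: lon ⌊248.24308/20⌋ = 12 → M; lat ⌊51.78104/10⌋ = 5 → F.
Square: lon ⌊8.24308/2⌋ = 4; lat ⌊1.78104/1⌋ = 1.
Subsquare: lon ⌊0.24308/0.0833333⌋ = 2 → c; lat ⌊0.78104/0.0416667⌋ = 18 → s.
Extended square: lon ⌊0.07641/0.00833333⌋ = 9; lat ⌊0.03104/0.00416667⌋ = 7.

MF41cs97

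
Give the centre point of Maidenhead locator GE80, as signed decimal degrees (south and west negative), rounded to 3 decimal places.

Field G=6, E=4: +6·20° lon, +4·10° lat → SW at lon -60°, lat -50°.
Square 8, 0: +8·2° lon, +0·1° lat → SW at lon -44°, lat -50°.
Cell spans 2° lon × 1° lat. Centre is SW corner plus half of each.
latitude -49.500, longitude -43.000.

-49.500, -43.000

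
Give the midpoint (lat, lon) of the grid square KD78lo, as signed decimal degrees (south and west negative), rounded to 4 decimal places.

Field K=10, D=3: +10·20° lon, +3·10° lat → SW at lon 20°, lat -60°.
Square 7, 8: +7·2° lon, +8·1° lat → SW at lon 34°, lat -52°.
Subsquare l=11, o=14: +11·0.0833333° lon, +14·0.0416667° lat → SW at lon 34.9167°, lat -51.4167°.
Cell spans 0.0833333° lon × 0.0416667° lat. Centre is SW corner plus half of each.
latitude -51.3958, longitude 34.9583.

-51.3958, 34.9583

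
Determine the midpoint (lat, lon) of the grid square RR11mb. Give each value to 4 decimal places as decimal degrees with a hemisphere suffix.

81.0625° N, 163.0417° E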